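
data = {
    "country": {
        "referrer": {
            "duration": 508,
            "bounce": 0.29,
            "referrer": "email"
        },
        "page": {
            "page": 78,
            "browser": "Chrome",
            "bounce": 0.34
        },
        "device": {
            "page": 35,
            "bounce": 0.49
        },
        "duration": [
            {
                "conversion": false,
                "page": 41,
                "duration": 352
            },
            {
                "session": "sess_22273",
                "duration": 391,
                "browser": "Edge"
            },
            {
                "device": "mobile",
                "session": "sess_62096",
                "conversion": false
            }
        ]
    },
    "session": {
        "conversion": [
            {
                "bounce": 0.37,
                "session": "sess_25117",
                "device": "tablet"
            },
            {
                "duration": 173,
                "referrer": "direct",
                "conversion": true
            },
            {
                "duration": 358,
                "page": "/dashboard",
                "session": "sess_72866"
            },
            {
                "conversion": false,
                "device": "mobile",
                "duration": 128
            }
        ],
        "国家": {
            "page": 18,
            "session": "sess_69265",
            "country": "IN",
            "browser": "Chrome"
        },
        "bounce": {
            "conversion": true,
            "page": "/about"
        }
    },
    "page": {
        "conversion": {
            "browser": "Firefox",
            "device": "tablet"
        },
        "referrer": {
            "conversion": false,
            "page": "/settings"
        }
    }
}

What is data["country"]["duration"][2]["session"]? "sess_62096"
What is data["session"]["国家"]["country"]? "IN"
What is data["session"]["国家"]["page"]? 18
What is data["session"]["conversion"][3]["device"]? "mobile"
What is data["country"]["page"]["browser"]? "Chrome"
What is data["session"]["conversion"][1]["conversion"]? True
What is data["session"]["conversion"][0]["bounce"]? 0.37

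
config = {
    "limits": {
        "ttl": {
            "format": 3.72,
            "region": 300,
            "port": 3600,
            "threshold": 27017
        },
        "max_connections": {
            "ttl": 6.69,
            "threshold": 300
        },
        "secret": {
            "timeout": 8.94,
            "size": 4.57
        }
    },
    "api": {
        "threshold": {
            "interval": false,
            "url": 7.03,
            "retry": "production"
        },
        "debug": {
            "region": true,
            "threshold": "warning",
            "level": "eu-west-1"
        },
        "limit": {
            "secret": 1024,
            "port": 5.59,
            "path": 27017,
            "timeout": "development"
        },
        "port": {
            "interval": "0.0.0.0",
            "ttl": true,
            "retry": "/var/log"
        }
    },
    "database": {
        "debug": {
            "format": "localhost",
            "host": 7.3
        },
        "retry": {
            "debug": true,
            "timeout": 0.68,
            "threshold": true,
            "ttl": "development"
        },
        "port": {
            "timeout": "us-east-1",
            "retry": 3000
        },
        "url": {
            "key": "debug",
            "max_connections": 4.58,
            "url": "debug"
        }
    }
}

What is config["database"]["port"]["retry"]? 3000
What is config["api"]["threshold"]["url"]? 7.03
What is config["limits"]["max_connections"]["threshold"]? 300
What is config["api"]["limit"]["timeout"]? "development"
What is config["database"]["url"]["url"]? "debug"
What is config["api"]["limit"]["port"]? 5.59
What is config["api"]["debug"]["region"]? True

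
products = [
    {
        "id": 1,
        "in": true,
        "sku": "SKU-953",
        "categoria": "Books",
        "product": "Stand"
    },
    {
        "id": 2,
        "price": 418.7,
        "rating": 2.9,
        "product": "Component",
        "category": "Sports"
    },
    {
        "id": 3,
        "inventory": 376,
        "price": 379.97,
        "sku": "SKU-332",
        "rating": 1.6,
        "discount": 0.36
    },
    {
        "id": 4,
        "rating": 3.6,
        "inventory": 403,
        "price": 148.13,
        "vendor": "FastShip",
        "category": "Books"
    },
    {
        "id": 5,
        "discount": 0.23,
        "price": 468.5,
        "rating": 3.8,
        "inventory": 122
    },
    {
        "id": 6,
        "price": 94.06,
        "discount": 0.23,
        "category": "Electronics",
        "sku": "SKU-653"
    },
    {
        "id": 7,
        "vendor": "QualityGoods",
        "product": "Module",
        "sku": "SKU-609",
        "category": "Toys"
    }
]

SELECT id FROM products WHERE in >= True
[1]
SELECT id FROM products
[1, 2, 3, 4, 5, 6, 7]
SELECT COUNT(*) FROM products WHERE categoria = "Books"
1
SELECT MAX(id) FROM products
7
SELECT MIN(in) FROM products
True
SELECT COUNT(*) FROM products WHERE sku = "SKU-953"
1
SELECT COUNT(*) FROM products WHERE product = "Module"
1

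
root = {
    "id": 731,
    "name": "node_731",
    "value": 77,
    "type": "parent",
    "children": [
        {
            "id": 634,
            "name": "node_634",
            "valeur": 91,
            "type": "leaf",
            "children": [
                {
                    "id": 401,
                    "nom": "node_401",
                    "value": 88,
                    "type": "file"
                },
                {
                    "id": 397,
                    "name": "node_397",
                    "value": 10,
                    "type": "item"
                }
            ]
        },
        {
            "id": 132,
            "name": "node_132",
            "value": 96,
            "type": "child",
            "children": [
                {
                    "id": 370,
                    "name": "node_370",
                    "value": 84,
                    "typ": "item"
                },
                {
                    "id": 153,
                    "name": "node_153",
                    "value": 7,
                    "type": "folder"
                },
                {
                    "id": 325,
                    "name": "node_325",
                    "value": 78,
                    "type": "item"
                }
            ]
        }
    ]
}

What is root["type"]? "parent"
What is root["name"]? "node_731"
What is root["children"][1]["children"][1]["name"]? "node_153"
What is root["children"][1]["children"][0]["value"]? 84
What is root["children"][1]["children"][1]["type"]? "folder"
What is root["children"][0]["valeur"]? 91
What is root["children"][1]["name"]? "node_132"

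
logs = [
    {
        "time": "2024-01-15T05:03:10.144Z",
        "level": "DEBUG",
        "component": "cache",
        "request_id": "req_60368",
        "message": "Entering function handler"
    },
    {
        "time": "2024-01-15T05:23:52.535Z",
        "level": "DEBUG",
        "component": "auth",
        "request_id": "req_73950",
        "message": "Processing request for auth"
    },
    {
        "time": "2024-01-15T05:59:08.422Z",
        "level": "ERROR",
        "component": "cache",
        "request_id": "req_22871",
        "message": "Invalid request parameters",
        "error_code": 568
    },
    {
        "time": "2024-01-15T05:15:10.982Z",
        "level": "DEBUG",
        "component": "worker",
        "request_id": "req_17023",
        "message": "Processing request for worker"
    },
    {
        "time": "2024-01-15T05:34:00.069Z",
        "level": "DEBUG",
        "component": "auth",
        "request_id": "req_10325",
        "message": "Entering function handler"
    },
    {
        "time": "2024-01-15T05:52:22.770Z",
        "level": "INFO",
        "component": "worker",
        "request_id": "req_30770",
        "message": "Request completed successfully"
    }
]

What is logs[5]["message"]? "Request completed successfully"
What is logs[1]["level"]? "DEBUG"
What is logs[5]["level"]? "INFO"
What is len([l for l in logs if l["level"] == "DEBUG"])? 4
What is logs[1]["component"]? "auth"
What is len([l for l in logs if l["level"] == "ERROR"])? 1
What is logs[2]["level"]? "ERROR"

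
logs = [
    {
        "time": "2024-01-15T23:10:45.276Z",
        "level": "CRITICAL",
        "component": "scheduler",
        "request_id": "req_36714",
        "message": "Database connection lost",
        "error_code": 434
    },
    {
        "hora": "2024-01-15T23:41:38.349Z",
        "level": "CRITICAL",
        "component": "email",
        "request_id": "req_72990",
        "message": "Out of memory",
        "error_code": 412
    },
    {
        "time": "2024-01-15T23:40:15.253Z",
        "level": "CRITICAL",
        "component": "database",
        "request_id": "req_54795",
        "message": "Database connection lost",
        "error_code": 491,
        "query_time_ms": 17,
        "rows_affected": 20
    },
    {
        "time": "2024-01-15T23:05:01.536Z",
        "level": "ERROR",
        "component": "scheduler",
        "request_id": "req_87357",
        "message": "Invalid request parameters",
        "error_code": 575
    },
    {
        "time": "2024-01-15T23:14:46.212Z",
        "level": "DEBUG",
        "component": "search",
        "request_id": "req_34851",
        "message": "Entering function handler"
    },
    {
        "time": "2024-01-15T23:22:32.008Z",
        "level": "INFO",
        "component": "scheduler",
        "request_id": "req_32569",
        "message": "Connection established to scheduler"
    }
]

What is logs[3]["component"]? "scheduler"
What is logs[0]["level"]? "CRITICAL"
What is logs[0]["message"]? "Database connection lost"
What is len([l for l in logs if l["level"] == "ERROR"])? 1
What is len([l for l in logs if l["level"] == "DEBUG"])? 1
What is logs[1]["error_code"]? 412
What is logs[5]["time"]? "2024-01-15T23:22:32.008Z"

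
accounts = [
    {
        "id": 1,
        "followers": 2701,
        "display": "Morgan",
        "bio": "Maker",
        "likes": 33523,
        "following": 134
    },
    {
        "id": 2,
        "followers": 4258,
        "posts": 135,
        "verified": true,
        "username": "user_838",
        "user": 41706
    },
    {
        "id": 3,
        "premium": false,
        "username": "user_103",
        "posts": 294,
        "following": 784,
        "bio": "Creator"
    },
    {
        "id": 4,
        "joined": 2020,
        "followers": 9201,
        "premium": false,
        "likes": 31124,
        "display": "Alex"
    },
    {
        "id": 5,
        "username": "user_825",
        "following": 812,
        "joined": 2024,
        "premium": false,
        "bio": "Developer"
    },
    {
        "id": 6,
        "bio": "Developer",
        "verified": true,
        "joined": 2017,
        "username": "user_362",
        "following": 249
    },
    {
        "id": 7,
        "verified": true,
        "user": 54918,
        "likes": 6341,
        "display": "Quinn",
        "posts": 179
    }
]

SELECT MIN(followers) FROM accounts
2701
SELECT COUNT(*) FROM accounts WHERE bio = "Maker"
1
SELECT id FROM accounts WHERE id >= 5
[5, 6, 7]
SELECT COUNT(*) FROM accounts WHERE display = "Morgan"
1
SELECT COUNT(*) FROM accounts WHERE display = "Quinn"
1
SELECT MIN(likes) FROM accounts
6341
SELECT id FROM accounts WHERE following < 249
[1]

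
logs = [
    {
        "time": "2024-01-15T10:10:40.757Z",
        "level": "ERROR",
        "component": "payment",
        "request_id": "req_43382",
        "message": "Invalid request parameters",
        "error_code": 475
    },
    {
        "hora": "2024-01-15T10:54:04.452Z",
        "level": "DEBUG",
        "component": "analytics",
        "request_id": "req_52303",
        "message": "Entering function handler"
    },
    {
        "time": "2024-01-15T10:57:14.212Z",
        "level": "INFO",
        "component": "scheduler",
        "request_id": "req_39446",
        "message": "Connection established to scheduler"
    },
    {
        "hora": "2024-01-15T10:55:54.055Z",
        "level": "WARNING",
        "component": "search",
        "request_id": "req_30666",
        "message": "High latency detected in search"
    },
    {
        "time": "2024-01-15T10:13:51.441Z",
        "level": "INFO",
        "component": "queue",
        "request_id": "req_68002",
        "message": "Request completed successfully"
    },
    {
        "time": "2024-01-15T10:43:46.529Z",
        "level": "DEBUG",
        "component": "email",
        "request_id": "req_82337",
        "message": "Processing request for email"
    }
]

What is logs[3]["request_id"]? "req_30666"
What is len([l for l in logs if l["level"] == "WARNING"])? 1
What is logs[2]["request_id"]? "req_39446"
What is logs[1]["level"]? "DEBUG"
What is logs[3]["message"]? "High latency detected in search"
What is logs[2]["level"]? "INFO"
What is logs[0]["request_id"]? "req_43382"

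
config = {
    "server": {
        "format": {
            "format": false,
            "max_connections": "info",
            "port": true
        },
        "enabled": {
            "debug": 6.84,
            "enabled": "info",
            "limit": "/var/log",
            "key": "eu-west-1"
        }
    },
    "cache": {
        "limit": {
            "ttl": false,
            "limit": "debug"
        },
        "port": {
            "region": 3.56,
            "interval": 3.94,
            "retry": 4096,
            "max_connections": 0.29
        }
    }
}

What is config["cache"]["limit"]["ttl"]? False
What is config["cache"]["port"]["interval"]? 3.94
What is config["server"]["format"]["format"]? False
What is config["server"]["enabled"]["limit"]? "/var/log"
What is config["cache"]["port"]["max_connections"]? 0.29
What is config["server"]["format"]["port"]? True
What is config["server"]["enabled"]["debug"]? 6.84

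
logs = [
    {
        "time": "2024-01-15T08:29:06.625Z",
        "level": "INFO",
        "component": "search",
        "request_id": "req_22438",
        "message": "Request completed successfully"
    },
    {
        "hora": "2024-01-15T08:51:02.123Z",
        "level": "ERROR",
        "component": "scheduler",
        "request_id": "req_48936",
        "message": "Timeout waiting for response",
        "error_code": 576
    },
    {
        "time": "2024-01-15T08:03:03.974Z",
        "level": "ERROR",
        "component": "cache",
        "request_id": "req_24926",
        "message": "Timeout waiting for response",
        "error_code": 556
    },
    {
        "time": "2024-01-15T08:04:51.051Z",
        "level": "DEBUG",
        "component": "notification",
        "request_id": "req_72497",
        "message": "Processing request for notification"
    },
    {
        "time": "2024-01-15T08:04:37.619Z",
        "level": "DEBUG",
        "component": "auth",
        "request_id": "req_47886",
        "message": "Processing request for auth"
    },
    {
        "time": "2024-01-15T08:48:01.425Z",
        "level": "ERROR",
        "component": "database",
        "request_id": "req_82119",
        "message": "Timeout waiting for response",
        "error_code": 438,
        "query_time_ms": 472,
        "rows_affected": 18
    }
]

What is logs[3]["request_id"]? "req_72497"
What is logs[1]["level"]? "ERROR"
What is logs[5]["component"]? "database"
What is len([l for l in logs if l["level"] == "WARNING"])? 0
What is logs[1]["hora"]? "2024-01-15T08:51:02.123Z"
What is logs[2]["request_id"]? "req_24926"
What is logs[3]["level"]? "DEBUG"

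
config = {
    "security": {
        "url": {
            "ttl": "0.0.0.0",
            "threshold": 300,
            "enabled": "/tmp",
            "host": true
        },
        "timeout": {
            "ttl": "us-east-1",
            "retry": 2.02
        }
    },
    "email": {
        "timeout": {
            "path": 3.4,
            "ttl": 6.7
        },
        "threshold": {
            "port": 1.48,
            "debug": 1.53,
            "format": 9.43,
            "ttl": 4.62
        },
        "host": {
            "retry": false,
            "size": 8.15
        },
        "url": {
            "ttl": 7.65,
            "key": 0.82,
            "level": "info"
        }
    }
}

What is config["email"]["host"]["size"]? 8.15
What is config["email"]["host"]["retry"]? False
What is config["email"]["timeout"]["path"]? 3.4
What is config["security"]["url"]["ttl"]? "0.0.0.0"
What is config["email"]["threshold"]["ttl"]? 4.62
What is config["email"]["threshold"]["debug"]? 1.53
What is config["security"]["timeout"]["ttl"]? "us-east-1"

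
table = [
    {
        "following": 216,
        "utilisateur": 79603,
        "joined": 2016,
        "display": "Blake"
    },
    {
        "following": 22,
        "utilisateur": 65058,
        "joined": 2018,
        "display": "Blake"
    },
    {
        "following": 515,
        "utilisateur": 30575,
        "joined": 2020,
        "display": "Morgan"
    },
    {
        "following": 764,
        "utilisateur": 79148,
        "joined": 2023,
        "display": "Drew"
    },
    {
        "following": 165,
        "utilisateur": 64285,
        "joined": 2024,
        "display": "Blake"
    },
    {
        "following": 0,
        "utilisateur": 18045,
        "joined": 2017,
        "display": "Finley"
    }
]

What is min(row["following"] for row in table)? 0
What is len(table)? 6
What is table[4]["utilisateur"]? 64285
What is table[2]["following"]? 515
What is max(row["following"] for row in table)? 764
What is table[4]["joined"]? 2024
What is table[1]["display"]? "Blake"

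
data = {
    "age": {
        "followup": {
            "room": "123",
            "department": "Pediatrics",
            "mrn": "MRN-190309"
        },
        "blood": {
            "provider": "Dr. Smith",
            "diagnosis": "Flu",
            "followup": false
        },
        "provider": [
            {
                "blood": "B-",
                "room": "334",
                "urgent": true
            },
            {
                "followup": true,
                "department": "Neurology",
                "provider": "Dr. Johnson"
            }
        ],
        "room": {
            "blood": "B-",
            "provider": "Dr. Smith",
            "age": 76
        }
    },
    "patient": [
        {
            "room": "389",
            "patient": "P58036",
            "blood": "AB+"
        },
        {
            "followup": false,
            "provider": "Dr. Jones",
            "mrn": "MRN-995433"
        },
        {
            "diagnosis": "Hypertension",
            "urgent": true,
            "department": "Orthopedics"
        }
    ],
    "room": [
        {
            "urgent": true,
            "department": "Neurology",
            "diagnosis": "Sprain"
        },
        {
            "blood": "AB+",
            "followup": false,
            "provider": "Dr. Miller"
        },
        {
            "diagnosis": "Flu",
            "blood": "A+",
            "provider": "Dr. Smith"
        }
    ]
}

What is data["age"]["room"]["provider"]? "Dr. Smith"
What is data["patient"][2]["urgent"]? True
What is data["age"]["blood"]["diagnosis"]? "Flu"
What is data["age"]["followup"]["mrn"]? "MRN-190309"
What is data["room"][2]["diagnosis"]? "Flu"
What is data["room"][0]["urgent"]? True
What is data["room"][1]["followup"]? False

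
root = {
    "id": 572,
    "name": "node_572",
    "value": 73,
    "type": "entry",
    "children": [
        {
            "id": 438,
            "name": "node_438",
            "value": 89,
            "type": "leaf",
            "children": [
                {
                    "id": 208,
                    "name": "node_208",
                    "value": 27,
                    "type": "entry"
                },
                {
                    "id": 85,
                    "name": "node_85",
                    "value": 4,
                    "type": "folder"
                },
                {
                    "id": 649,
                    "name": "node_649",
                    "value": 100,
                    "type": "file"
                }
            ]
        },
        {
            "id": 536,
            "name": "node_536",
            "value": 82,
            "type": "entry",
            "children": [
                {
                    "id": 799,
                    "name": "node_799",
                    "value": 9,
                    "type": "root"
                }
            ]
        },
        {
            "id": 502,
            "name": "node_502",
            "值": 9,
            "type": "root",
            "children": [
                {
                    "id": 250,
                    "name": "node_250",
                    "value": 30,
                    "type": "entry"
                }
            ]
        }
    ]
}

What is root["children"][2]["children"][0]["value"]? 30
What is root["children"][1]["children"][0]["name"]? "node_799"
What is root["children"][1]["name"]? "node_536"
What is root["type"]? "entry"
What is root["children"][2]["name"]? "node_502"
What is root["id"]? 572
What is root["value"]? 73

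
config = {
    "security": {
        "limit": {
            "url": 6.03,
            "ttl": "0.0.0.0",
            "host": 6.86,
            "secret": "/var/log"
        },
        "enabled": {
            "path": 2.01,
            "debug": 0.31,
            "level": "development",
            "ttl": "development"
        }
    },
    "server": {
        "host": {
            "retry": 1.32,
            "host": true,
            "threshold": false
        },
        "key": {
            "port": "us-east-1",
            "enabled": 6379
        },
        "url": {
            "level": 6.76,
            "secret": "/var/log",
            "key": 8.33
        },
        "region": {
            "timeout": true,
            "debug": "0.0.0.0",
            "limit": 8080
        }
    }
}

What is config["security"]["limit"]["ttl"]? "0.0.0.0"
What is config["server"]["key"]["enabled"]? 6379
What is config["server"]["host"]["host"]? True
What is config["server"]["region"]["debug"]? "0.0.0.0"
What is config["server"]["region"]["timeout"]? True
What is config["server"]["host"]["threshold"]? False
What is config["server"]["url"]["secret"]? "/var/log"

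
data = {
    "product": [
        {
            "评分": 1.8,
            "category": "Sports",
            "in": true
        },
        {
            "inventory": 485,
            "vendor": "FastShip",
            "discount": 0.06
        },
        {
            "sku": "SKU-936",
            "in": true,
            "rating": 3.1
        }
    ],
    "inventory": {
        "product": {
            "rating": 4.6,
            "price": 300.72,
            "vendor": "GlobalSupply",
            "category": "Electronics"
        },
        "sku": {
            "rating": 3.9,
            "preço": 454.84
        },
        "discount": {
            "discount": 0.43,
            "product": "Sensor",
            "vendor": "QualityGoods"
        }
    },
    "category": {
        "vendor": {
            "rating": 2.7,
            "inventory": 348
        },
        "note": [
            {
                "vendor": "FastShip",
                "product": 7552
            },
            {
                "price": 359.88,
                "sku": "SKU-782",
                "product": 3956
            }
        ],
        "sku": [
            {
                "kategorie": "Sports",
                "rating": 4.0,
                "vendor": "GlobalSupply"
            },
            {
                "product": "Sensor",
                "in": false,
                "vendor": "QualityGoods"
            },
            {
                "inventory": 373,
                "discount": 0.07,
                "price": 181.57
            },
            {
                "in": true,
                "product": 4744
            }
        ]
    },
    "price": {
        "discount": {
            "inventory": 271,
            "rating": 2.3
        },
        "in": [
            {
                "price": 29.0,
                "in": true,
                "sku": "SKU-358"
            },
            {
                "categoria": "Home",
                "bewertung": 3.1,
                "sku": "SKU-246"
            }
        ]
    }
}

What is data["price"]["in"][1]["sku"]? "SKU-246"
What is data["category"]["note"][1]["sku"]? "SKU-782"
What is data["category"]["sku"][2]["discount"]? 0.07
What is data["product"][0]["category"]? "Sports"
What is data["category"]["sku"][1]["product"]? "Sensor"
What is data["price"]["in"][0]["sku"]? "SKU-358"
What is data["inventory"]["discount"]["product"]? "Sensor"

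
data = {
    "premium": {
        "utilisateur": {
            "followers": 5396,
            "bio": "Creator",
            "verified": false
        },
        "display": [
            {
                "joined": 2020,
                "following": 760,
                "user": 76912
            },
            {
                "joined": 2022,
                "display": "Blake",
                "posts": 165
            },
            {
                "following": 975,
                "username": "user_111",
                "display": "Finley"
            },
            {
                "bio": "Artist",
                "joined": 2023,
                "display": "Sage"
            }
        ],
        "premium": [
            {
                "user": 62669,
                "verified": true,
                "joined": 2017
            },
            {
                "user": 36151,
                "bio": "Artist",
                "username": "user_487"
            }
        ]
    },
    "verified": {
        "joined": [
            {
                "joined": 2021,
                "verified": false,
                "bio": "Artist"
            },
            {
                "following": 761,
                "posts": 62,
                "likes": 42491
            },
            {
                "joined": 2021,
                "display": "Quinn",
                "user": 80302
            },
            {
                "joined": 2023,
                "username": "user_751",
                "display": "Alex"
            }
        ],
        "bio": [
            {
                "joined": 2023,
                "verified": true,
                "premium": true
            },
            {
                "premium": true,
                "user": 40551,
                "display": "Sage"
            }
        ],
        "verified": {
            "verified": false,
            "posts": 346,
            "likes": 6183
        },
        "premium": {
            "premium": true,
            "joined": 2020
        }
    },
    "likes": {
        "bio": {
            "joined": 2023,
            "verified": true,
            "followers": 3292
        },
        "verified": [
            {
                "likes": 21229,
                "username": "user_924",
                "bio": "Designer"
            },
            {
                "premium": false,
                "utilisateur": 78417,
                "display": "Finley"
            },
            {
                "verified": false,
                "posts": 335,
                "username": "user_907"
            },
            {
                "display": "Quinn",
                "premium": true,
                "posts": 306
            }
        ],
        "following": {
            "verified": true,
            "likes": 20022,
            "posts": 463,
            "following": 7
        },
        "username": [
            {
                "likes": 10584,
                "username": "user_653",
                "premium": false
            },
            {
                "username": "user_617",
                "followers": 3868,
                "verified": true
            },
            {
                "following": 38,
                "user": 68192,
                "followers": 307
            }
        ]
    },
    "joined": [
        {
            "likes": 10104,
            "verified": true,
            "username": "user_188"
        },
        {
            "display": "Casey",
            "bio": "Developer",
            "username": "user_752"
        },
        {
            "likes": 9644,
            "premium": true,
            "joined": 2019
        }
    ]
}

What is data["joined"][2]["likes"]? 9644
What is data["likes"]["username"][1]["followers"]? 3868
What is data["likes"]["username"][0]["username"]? "user_653"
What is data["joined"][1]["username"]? "user_752"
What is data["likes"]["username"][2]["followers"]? 307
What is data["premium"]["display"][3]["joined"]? 2023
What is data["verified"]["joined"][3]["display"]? "Alex"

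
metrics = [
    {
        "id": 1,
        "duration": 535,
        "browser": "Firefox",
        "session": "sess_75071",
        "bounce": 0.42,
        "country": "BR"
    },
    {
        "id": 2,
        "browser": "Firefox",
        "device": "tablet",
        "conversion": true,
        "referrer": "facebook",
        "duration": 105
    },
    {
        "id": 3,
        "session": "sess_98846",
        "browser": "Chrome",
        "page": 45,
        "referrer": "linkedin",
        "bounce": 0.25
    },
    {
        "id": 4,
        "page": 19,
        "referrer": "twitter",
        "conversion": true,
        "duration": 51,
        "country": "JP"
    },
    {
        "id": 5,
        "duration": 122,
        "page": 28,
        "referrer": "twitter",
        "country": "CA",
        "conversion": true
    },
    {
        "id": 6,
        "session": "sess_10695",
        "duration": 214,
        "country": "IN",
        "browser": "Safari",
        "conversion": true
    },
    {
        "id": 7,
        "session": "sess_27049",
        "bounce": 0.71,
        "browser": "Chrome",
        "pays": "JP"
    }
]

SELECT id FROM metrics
[1, 2, 3, 4, 5, 6, 7]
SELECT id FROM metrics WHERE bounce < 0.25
[]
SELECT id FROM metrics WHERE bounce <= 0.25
[3]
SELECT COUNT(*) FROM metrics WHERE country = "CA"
1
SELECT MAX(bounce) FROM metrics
0.71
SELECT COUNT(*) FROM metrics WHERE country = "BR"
1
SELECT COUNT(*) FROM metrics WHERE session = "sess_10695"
1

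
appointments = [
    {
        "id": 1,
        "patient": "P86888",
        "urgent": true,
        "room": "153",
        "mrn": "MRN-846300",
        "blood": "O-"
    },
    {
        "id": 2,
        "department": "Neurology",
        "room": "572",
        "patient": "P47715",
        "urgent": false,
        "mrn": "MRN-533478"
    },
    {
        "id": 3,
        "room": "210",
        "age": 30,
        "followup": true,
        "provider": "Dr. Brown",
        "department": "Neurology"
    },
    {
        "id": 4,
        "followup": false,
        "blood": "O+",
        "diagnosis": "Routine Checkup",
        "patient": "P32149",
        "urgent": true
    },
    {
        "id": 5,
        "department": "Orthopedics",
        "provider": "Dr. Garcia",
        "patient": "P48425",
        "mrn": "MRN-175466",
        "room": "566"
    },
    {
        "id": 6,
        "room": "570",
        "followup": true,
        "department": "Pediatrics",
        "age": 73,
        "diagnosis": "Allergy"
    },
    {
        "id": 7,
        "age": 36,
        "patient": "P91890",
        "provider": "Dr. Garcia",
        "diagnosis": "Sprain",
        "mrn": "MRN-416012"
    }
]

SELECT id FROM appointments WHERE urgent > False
[1, 4]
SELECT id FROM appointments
[1, 2, 3, 4, 5, 6, 7]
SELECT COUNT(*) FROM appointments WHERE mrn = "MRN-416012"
1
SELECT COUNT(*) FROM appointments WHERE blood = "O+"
1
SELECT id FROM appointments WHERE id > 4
[5, 6, 7]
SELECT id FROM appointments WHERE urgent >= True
[1, 4]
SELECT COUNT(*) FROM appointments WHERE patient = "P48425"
1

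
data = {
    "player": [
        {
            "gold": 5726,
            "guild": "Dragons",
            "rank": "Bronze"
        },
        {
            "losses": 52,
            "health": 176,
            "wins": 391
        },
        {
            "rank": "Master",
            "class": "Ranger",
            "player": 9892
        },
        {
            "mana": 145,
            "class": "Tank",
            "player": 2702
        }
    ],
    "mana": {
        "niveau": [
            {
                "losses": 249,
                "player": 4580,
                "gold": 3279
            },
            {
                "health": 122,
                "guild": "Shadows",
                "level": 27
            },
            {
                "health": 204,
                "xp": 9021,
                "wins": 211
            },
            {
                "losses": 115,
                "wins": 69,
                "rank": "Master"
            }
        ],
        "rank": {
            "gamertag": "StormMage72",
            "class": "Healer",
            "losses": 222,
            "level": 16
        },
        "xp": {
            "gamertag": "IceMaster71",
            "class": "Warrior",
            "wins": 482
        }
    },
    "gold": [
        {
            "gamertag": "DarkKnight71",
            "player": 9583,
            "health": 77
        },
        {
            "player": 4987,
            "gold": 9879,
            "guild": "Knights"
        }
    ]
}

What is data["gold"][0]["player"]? 9583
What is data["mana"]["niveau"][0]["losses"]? 249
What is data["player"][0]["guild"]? "Dragons"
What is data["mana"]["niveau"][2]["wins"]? 211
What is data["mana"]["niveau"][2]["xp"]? 9021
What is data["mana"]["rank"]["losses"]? 222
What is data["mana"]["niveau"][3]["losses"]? 115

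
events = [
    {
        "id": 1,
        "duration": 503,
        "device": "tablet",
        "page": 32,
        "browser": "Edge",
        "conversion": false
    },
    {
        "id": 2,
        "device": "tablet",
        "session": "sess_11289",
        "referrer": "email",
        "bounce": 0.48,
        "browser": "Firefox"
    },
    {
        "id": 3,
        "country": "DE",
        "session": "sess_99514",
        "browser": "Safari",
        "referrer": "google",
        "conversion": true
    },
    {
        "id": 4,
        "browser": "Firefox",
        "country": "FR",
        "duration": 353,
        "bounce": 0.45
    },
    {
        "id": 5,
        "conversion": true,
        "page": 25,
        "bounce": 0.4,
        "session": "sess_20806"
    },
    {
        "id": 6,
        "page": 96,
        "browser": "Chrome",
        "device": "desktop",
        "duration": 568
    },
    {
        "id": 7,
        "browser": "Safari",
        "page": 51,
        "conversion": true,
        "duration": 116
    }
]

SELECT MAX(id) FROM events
7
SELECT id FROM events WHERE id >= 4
[4, 5, 6, 7]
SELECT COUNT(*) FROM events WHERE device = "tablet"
2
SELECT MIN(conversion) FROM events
False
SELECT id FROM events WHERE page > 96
[]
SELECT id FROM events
[1, 2, 3, 4, 5, 6, 7]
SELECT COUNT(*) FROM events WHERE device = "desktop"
1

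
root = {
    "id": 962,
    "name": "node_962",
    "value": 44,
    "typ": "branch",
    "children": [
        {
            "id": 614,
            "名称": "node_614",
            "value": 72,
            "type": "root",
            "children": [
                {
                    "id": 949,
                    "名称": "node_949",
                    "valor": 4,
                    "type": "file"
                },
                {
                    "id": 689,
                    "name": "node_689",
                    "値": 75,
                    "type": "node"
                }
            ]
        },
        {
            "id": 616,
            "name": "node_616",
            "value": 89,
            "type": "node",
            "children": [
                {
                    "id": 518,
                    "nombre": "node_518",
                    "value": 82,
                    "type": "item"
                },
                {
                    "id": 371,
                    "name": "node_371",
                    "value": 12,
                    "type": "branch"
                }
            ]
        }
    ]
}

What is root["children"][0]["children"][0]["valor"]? 4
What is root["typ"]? "branch"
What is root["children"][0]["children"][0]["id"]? 949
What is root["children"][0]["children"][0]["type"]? "file"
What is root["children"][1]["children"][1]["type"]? "branch"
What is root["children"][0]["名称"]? "node_614"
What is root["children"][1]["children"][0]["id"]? 518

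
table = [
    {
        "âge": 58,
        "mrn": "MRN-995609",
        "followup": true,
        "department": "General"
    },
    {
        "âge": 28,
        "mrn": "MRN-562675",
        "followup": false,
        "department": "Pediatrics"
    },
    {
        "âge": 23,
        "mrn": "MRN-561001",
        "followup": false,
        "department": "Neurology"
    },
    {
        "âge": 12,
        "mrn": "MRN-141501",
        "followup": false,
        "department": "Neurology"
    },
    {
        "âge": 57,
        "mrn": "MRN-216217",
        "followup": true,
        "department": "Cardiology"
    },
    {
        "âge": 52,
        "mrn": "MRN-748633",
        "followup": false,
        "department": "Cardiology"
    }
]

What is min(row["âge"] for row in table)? 12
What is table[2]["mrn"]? "MRN-561001"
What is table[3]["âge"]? 12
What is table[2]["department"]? "Neurology"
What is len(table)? 6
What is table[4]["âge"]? 57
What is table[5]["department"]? "Cardiology"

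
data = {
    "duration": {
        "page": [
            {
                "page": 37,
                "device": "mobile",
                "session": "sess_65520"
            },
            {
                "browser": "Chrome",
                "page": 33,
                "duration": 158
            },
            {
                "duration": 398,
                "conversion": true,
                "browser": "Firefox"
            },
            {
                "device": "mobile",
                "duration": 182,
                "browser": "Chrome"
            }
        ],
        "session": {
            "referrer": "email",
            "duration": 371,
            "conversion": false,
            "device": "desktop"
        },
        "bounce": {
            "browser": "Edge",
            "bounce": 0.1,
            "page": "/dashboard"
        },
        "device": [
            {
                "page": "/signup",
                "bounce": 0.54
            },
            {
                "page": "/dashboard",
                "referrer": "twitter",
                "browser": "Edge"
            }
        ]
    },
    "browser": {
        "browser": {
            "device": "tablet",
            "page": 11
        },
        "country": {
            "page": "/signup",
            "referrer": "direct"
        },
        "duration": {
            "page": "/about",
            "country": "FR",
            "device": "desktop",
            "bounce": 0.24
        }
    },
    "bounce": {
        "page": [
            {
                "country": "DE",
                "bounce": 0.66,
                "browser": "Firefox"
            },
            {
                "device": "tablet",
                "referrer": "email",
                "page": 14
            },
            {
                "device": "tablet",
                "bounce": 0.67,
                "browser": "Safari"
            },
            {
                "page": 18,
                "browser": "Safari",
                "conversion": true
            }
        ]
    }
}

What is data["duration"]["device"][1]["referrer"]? "twitter"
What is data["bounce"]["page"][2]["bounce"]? 0.67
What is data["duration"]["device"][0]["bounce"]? 0.54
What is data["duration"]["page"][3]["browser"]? "Chrome"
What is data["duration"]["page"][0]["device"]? "mobile"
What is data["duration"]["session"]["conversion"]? False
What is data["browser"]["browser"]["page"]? 11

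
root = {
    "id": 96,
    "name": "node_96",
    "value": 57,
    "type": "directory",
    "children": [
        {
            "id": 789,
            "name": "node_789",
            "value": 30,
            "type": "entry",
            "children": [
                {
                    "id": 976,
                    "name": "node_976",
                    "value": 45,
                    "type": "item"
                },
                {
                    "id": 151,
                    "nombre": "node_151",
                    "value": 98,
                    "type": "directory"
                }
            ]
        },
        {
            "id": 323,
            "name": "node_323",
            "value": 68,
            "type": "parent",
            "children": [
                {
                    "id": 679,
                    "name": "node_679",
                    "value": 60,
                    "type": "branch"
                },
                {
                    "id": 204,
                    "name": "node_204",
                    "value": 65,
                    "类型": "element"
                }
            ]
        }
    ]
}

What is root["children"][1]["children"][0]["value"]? 60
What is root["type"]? "directory"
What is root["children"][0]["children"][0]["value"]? 45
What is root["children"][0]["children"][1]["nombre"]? "node_151"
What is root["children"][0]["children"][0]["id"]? 976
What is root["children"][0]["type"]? "entry"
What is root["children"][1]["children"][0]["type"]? "branch"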